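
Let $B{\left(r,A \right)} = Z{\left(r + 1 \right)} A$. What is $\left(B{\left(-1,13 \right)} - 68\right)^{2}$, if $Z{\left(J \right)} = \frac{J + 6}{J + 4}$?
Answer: $\frac{9409}{4} \approx 2352.3$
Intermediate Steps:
$Z{\left(J \right)} = \frac{6 + J}{4 + J}$
$B{\left(r,A \right)} = \frac{A \left(7 + r\right)}{5 + r}$ ($B{\left(r,A \right)} = \frac{6 + \left(r + 1\right)}{4 + \left(r + 1\right)} A = \frac{6 + \left(1 + r\right)}{4 + \left(1 + r\right)} A = \frac{7 + r}{5 + r} A = \frac{A \left(7 + r\right)}{5 + r}$)
$\left(B{\left(-1,13 \right)} - 68\right)^{2} = \left(\frac{13 \left(7 - 1\right)}{5 - 1} - 68\right)^{2} = \left(13 \cdot \frac{1}{4} \cdot 6 - 68\right)^{2} = \left(\frac{39}{2} - 68\right)^{2} = \left(- \frac{97}{2}\right)^{2} = \frac{9409}{4}$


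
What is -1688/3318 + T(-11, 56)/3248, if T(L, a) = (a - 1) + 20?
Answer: -373841/769776 ≈ -0.48565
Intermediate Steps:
T(L, a) = 19 + a (T(L, a) = (-1 + a) + 20 = 19 + a)
-1688/3318 + T(-11, 56)/3248 = -1688/3318 + (19 + 56)/3248 = -1688*1/3318 + 75*(1/3248) = -844/1659 + 75/3248 = -373841/769776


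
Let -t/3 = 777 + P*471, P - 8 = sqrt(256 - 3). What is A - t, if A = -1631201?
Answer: -1617566 + 1413*sqrt(253) ≈ -1.5951e+6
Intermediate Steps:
P = 8 + sqrt(253) (P = 8 + sqrt(256 - 3) = 8 + sqrt(253) ≈ 23.906)
t = -13635 - 1413*sqrt(253) (t = -3*(777 + (8 + sqrt(253))*471) = -3*(777 + (3768 + 471*sqrt(253))) = -3*(4545 + 471*sqrt(253)) = -13635 - 1413*sqrt(253) ≈ -36110.)
A - t = -1631201 - (-13635 - 1413*sqrt(253)) = -1631201 + (13635 + 1413*sqrt(253)) = -1617566 + 1413*sqrt(253)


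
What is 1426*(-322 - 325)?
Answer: -922622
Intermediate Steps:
1426*(-322 - 325) = 1426*(-647) = -922622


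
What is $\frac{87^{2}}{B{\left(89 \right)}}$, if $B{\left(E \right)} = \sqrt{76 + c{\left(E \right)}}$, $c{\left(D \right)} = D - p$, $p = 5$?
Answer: $\frac{7569 \sqrt{10}}{40} \approx 598.38$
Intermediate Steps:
$c{\left(D \right)} = -5 + D$ ($c{\left(D \right)} = D - 5 = -5 + D$)
$B{\left(E \right)} = \sqrt{71 + E}$ ($B{\left(E \right)} = \sqrt{76 + \left(-5 + E\right)} = \sqrt{71 + E}$)
$\frac{87^{2}}{B{\left(89 \right)}} = \frac{87^{2}}{\sqrt{71 + 89}} = \frac{7569}{\sqrt{160}} = \frac{7569}{4 \sqrt{10}} = 7569 \frac{\sqrt{10}}{40} = \frac{7569 \sqrt{10}}{40}$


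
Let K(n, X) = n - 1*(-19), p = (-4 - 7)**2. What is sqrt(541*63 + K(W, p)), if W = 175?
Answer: sqrt(34277) ≈ 185.14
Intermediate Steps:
p = 121 (p = (-11)**2 = 121)
K(n, X) = 19 + n (K(n, X) = n + 19 = 19 + n)
sqrt(541*63 + K(W, p)) = sqrt(541*63 + (19 + 175)) = sqrt(34083 + 194) = sqrt(34277)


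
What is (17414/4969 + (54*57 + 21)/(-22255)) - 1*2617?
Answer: -289029043976/110585095 ≈ -2613.6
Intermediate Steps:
(17414/4969 + (54*57 + 21)/(-22255)) - 1*2617 = (17414*(1/4969) + (3078 + 21)*(-1/22255)) - 2617 = (17414/4969 + 3099*(-1/22255)) - 2617 = (17414/4969 - 3099/22255) - 2617 = 372149639/110585095 - 2617 = -289029043976/110585095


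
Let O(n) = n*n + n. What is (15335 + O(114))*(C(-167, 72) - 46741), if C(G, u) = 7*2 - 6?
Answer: -1329320185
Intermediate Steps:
O(n) = n + n² (O(n) = n² + n = n + n²)
C(G, u) = 8 (C(G, u) = 14 - 6 = 8)
(15335 + O(114))*(C(-167, 72) - 46741) = (15335 + 114*(1 + 114))*(8 - 46741) = (15335 + 114*115)*(-46733) = (15335 + 13110)*(-46733) = 28445*(-46733) = -1329320185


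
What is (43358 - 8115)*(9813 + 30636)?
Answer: 1425544107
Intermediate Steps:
(43358 - 8115)*(9813 + 30636) = 35243*40449 = 1425544107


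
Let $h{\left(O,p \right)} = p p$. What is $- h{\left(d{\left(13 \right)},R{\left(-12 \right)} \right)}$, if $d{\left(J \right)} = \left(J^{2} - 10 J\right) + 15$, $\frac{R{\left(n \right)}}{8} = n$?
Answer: $-9216$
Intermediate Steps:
$R{\left(n \right)} = 8 n$
$d{\left(J \right)} = 15 + J^{2} - 10 J$
$h{\left(O,p \right)} = p^{2}$
$- h{\left(d{\left(13 \right)},R{\left(-12 \right)} \right)} = - \left(8 \left(-12\right)\right)^{2} = - \left(-96\right)^{2} = \left(-1\right) 9216 = -9216$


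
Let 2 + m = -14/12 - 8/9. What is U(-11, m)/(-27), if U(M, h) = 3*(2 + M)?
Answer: 1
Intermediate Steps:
m = -73/18 (m = -2 + (-14/12 - 8/9) = -2 + (-14*1/12 - 8*⅑) = -2 + (-7/6 - 8/9) = -2 - 37/18 = -73/18 ≈ -4.0556)
U(M, h) = 6 + 3*M
U(-11, m)/(-27) = (6 + 3*(-11))/(-27) = (6 - 33)*(-1/27) = -27*(-1/27) = 1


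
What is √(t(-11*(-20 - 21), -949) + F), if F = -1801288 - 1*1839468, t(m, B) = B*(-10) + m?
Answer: I*√3630815 ≈ 1905.5*I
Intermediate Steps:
t(m, B) = m - 10*B (t(m, B) = -10*B + m = m - 10*B)
F = -3640756 (F = -1801288 - 1839468 = -3640756)
√(t(-11*(-20 - 21), -949) + F) = √((-11*(-20 - 21) - 10*(-949)) - 3640756) = √((-11*(-41) + 9490) - 3640756) = √((451 + 9490) - 3640756) = √(9941 - 3640756) = √(-3630815) = I*√3630815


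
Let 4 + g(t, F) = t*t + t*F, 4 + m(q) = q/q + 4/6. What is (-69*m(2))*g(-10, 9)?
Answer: 966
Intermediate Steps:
m(q) = -7/3 (m(q) = -4 + (q/q + 4/6) = -4 + (1 + 4*(1/6)) = -4 + (1 + 2/3) = -4 + 5/3 = -7/3)
g(t, F) = -4 + t**2 + F*t (g(t, F) = -4 + (t*t + t*F) = -4 + (t**2 + F*t) = -4 + t**2 + F*t)
(-69*m(2))*g(-10, 9) = (-69*(-7/3))*(-4 + (-10)**2 + 9*(-10)) = 161*(-4 + 100 - 90) = 161*6 = 966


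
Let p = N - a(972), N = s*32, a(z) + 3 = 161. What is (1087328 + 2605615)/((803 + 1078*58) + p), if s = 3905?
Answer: 3692943/188129 ≈ 19.630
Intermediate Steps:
a(z) = 158 (a(z) = -3 + 161 = 158)
N = 124960 (N = 3905*32 = 124960)
p = 124802 (p = 124960 - 1*158 = 124960 - 158 = 124802)
(1087328 + 2605615)/((803 + 1078*58) + p) = (1087328 + 2605615)/((803 + 1078*58) + 124802) = 3692943/((803 + 62524) + 124802) = 3692943/(63327 + 124802) = 3692943/188129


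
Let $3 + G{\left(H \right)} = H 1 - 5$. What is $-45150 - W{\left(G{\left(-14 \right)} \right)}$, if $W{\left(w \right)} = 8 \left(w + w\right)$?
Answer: $-44798$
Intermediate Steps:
$G{\left(H \right)} = -8 + H$ ($G{\left(H \right)} = -3 + \left(H 1 - 5\right) = -3 + \left(H - 5\right) = -3 + \left(-5 + H\right) = -8 + H$)
$W{\left(w \right)} = 16 w$ ($W{\left(w \right)} = 8 \cdot 2 w = 16 w$)
$-45150 - W{\left(G{\left(-14 \right)} \right)} = -45150 - 16 \left(-8 - 14\right) = -45150 - 16 \left(-22\right) = -45150 - -352 = -45150 + 352 = -44798$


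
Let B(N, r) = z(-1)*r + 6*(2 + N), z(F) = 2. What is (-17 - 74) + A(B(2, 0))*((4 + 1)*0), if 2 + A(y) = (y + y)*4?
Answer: -91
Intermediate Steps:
B(N, r) = 12 + 2*r + 6*N (B(N, r) = 2*r + 6*(2 + N) = 2*r + (12 + 6*N) = 12 + 2*r + 6*N)
A(y) = -2 + 8*y (A(y) = -2 + (y + y)*4 = -2 + (2*y)*4 = -2 + 8*y)
(-17 - 74) + A(B(2, 0))*((4 + 1)*0) = (-17 - 74) + (-2 + 8*(12 + 2*0 + 6*2))*((4 + 1)*0) = -91 + (-2 + 8*(12 + 0 + 12))*(5*0) = -91 + (-2 + 8*24)*0 = -91 + (-2 + 192)*0 = -91 + 190*0 = -91 + 0 = -91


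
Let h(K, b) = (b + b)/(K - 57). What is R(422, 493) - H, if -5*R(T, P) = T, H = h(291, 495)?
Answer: -5761/65 ≈ -88.631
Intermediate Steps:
h(K, b) = 2*b/(-57 + K) (h(K, b) = (2*b)/(-57 + K) = 2*b/(-57 + K))
H = 55/13 (H = 2*495/(-57 + 291) = 2*495/234 = 2*495*(1/234) = 55/13 ≈ 4.2308)
R(T, P) = -T/5
R(422, 493) - H = -⅕*422 - 1*55/13 = -422/5 - 55/13 = -5761/65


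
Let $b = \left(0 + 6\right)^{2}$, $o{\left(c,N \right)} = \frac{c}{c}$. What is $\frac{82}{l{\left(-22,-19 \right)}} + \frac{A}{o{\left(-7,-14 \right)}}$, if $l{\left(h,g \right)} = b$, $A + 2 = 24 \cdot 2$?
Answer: $\frac{869}{18} \approx 48.278$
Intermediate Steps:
$o{\left(c,N \right)} = 1$
$A = 46$ ($A = -2 + 24 \cdot 2 = -2 + 48 = 46$)
$b = 36$ ($b = 6^{2} = 36$)
$l{\left(h,g \right)} = 36$
$\frac{82}{l{\left(-22,-19 \right)}} + \frac{A}{o{\left(-7,-14 \right)}} = \frac{82}{36} + \frac{46}{1} = 82 \cdot \frac{1}{36} + 46 \cdot 1 = \frac{41}{18} + 46 = \frac{869}{18}$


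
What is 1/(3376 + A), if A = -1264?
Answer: 1/2112 ≈ 0.00047348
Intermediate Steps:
1/(3376 + A) = 1/(3376 - 1264) = 1/2112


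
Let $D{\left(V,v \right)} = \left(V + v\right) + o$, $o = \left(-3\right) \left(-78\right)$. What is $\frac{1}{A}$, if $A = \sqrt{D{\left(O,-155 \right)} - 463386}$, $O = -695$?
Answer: $- \frac{i \sqrt{464002}}{464002} \approx - 0.001468 i$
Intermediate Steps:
$o = 234$
$D{\left(V,v \right)} = 234 + V + v$ ($D{\left(V,v \right)} = \left(V + v\right) + 234 = 234 + V + v$)
$A = i \sqrt{464002}$ ($A = \sqrt{\left(234 - 695 - 155\right) - 463386} = \sqrt{-616 - 463386} = \sqrt{-464002} = i \sqrt{464002} \approx 681.18 i$)
$\frac{1}{A} = \frac{1}{i \sqrt{464002}} = - \frac{i \sqrt{464002}}{464002}$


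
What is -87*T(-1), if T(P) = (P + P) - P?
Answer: 87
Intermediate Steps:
T(P) = P (T(P) = 2*P - P = P)
-87*T(-1) = -87*(-1) = 87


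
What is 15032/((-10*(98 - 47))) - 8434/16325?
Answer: -24969874/832575 ≈ -29.991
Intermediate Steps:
15032/((-10*(98 - 47))) - 8434/16325 = 15032/((-10*51)) - 8434*1/16325 = 15032/(-510) - 8434/16325 = 15032*(-1/510) - 8434/16325 = -7516/255 - 8434/16325 = -24969874/832575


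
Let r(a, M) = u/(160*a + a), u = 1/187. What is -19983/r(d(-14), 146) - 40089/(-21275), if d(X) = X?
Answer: 7791084945693/925 ≈ 8.4228e+9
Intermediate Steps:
u = 1/187 ≈ 0.0053476
r(a, M) = 1/(30107*a) (r(a, M) = 1/(187*(160*a + a)) = 1/(187*((161*a))) = (1/(161*a))/187 = 1/(30107*a))
-19983/r(d(-14), 146) - 40089/(-21275) = -19983/((1/30107)/(-14)) - 40089/(-21275) = -19983/((1/30107)*(-1/14)) - 40089*(-1/21275) = -19983/(-1/421498) + 1743/925 = -19983*(-421498) + 1743/925 = 8422794534 + 1743/925 = 7791084945693/925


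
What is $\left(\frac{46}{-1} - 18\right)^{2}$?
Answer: $4096$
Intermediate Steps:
$\left(\frac{46}{-1} - 18\right)^{2} = \left(46 \left(-1\right) - 18\right)^{2} = \left(-46 - 18\right)^{2} = \left(-64\right)^{2} = 4096$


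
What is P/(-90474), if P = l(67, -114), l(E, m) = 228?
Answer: -38/15079 ≈ -0.0025201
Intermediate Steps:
P = 228
P/(-90474) = 228/(-90474) = 228*(-1/90474) = -38/15079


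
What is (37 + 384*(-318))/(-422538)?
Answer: 122075/422538 ≈ 0.28891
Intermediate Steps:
(37 + 384*(-318))/(-422538) = (37 - 122112)*(-1/422538) = -122075*(-1/422538) = 122075/422538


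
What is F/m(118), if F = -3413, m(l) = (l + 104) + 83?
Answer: -3413/305 ≈ -11.190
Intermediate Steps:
m(l) = 187 + l (m(l) = (104 + l) + 83 = 187 + l)
F/m(118) = -3413/(187 + 118) = -3413/305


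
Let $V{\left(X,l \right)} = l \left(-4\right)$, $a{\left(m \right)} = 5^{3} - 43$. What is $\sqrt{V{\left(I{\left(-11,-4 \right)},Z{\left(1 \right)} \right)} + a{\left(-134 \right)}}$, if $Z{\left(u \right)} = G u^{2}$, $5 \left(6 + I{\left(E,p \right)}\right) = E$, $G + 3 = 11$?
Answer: $5 \sqrt{2} \approx 7.0711$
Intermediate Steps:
$G = 8$ ($G = -3 + 11 = 8$)
$I{\left(E,p \right)} = -6 + \frac{E}{5}$
$Z{\left(u \right)} = 8 u^{2}$
$a{\left(m \right)} = 82$ ($a{\left(m \right)} = 125 - 43 = 82$)
$V{\left(X,l \right)} = - 4 l$
$\sqrt{V{\left(I{\left(-11,-4 \right)},Z{\left(1 \right)} \right)} + a{\left(-134 \right)}} = \sqrt{- 4 \cdot 8 \cdot 1^{2} + 82} = \sqrt{- 4 \cdot 8 \cdot 1 + 82} = \sqrt{\left(-4\right) 8 + 82} = \sqrt{-32 + 82} = \sqrt{50} = 5 \sqrt{2}$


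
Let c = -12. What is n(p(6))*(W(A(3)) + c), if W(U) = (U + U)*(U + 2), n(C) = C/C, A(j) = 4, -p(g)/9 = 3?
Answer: 36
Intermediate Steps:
p(g) = -27 (p(g) = -9*3 = -27)
n(C) = 1
W(U) = 2*U*(2 + U) (W(U) = (2*U)*(2 + U) = 2*U*(2 + U))
n(p(6))*(W(A(3)) + c) = 1*(2*4*(2 + 4) - 12) = 1*(2*4*6 - 12) = 1*(48 - 12) = 1*36 = 36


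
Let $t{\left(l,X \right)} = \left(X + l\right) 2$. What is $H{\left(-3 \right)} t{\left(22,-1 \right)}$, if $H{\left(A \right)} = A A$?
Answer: $378$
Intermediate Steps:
$H{\left(A \right)} = A^{2}$
$t{\left(l,X \right)} = 2 X + 2 l$
$H{\left(-3 \right)} t{\left(22,-1 \right)} = \left(-3\right)^{2} \left(2 \left(-1\right) + 2 \cdot 22\right) = 9 \left(-2 + 44\right) = 9 \cdot 42 = 378$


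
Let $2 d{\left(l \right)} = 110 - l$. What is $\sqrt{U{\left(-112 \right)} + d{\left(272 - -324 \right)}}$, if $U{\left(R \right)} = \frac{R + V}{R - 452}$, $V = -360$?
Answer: $\frac{i \sqrt{4814445}}{141} \approx 15.562 i$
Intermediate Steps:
$d{\left(l \right)} = 55 - \frac{l}{2}$ ($d{\left(l \right)} = \frac{110 - l}{2} = 55 - \frac{l}{2}$)
$U{\left(R \right)} = \frac{-360 + R}{-452 + R}$ ($U{\left(R \right)} = \frac{R - 360}{R - 452} = \frac{-360 + R}{-452 + R}$)
$\sqrt{U{\left(-112 \right)} + d{\left(272 - -324 \right)}} = \sqrt{\frac{-360 - 112}{-452 - 112} + \left(55 - \frac{272 - -324}{2}\right)} = \sqrt{\frac{1}{-564} \left(-472\right) + \left(55 - \frac{272 + 324}{2}\right)} = \sqrt{\left(- \frac{1}{564}\right) \left(-472\right) + \left(55 - 298\right)} = \sqrt{\frac{118}{141} + \left(55 - 298\right)} = \sqrt{\frac{118}{141} - 243} = \sqrt{- \frac{34145}{141}} = \frac{i \sqrt{4814445}}{141}$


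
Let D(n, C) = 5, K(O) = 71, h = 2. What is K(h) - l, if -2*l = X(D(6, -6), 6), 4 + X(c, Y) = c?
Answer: 143/2 ≈ 71.500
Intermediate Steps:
X(c, Y) = -4 + c
l = -½ (l = -(-4 + 5)/2 = -½*1 = -½ ≈ -0.50000)
K(h) - l = 71 - 1*(-½) = 71 + ½ = 143/2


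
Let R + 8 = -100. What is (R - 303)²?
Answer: 168921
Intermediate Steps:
R = -108 (R = -8 - 100 = -108)
(R - 303)² = (-108 - 303)² = (-411)² = 168921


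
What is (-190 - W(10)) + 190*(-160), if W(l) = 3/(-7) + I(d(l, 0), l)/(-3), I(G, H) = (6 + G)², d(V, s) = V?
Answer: -640589/21 ≈ -30504.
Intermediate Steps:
W(l) = -3/7 - (6 + l)²/3 (W(l) = 3/(-7) + (6 + l)²/(-3) = 3*(-⅐) + (6 + l)²*(-⅓) = -3/7 - (6 + l)²/3)
(-190 - W(10)) + 190*(-160) = (-190 - (-3/7 - (6 + 10)²/3)) + 190*(-160) = (-190 - (-3/7 - ⅓*16²)) - 30400 = (-190 - (-3/7 - ⅓*256)) - 30400 = (-190 - (-3/7 - 256/3)) - 30400 = (-190 - 1*(-1801/21)) - 30400 = (-190 + 1801/21) - 30400 = -2189/21 - 30400 = -640589/21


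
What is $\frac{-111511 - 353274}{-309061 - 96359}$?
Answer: $\frac{92957}{81084} \approx 1.1464$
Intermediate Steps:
$\frac{-111511 - 353274}{-309061 - 96359} = - \frac{464785}{-405420} = \left(-464785\right) \left(- \frac{1}{405420}\right) = \frac{92957}{81084}$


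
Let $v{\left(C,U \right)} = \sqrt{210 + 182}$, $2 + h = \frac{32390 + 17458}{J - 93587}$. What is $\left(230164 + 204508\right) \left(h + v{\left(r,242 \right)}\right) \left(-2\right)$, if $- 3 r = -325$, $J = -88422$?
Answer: $\frac{359791923904}{182009} - 12170816 \sqrt{2} \approx -1.5235 \cdot 10^{7}$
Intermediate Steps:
$r = \frac{325}{3}$ ($r = \left(- \frac{1}{3}\right) \left(-325\right) = \frac{325}{3} \approx 108.33$)
$h = - \frac{413866}{182009}$ ($h = -2 + \frac{32390 + 17458}{-88422 - 93587} = -2 + \frac{49848}{-182009} = -2 + 49848 \left(- \frac{1}{182009}\right) = -2 - \frac{49848}{182009} = - \frac{413866}{182009} \approx -2.2739$)
$v{\left(C,U \right)} = 14 \sqrt{2}$ ($v{\left(C,U \right)} = \sqrt{392} = 14 \sqrt{2}$)
$\left(230164 + 204508\right) \left(h + v{\left(r,242 \right)}\right) \left(-2\right) = \left(230164 + 204508\right) \left(- \frac{413866}{182009} + 14 \sqrt{2}\right) \left(-2\right) = 434672 \left(- \frac{413866}{182009} + 14 \sqrt{2}\right) \left(-2\right) = \left(- \frac{179895961952}{182009} + 6085408 \sqrt{2}\right) \left(-2\right) = \frac{359791923904}{182009} - 12170816 \sqrt{2}$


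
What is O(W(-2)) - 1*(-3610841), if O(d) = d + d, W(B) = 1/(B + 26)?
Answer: 43330093/12 ≈ 3.6108e+6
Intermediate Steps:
W(B) = 1/(26 + B)
O(d) = 2*d
O(W(-2)) - 1*(-3610841) = 2/(26 - 2) - 1*(-3610841) = 2/24 + 3610841 = 2*(1/24) + 3610841 = 1/12 + 3610841 = 43330093/12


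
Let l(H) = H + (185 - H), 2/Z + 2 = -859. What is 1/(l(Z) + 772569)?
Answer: 1/772754 ≈ 1.2941e-6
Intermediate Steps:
Z = -2/861 (Z = 2/(-2 - 859) = 2/(-861) = 2*(-1/861) = -2/861 ≈ -0.0023229)
l(H) = 185
1/(l(Z) + 772569) = 1/(185 + 772569) = 1/772754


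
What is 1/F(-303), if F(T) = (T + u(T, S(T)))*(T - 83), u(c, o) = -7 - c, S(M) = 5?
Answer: 1/2702 ≈ 0.00037010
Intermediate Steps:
F(T) = 581 - 7*T (F(T) = (T + (-7 - T))*(T - 83) = -7*(-83 + T) = 581 - 7*T)
1/F(-303) = 1/(581 - 7*(-303)) = 1/(581 + 2121) = 1/2702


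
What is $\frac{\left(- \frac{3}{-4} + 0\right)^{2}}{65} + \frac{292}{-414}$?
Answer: $- \frac{149977}{215280} \approx -0.69666$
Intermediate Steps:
$\frac{\left(- \frac{3}{-4} + 0\right)^{2}}{65} + \frac{292}{-414} = \left(\left(-3\right) \left(- \frac{1}{4}\right) + 0\right)^{2} \cdot \frac{1}{65} + 292 \left(- \frac{1}{414}\right) = \left(\frac{3}{4} + 0\right)^{2} \cdot \frac{1}{65} - \frac{146}{207} = \left(\frac{3}{4}\right)^{2} \cdot \frac{1}{65} - \frac{146}{207} = \frac{9}{16} \cdot \frac{1}{65} - \frac{146}{207} = \frac{9}{1040} - \frac{146}{207} = - \frac{149977}{215280}$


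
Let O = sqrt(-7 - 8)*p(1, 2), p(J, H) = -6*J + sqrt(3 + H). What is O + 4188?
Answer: 4188 + I*sqrt(15)*(-6 + sqrt(5)) ≈ 4188.0 - 14.578*I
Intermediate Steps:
p(J, H) = sqrt(3 + H) - 6*J
O = I*sqrt(15)*(-6 + sqrt(5)) (O = sqrt(-7 - 8)*(sqrt(3 + 2) - 6*1) = sqrt(-15)*(sqrt(5) - 6) = (I*sqrt(15))*(-6 + sqrt(5)) = I*sqrt(15)*(-6 + sqrt(5)) ≈ -14.578*I)
O + 4188 = I*sqrt(15)*(-6 + sqrt(5)) + 4188 = 4188 + I*sqrt(15)*(-6 + sqrt(5))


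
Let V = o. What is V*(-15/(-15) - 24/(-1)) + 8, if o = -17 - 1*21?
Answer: -942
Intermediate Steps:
o = -38 (o = -17 - 21 = -38)
V = -38
V*(-15/(-15) - 24/(-1)) + 8 = -38*(-15/(-15) - 24/(-1)) + 8 = -38*(-15*(-1/15) - 24*(-1)) + 8 = -38*(1 + 24) + 8 = -38*25 + 8 = -950 + 8 = -942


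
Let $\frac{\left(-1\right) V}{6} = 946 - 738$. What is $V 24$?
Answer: $-29952$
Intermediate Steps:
$V = -1248$ ($V = - 6 \left(946 - 738\right) = \left(-6\right) 208 = -1248$)
$V 24 = \left(-1248\right) 24 = -29952$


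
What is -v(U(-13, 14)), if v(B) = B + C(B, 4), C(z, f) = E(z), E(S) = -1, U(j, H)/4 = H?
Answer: -55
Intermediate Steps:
U(j, H) = 4*H
C(z, f) = -1
v(B) = -1 + B (v(B) = B - 1 = -1 + B)
-v(U(-13, 14)) = -(-1 + 4*14) = -(-1 + 56) = -1*55 = -55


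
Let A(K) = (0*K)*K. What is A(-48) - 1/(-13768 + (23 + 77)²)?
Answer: 1/3768 ≈ 0.00026539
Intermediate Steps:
A(K) = 0 (A(K) = 0*K = 0)
A(-48) - 1/(-13768 + (23 + 77)²) = 0 - 1/(-13768 + (23 + 77)²) = 0 - 1/(-13768 + 100²) = 0 - 1/(-13768 + 10000) = 0 - 1/(-3768) = 0 - 1*(-1/3768) = 0 + 1/3768 = 1/3768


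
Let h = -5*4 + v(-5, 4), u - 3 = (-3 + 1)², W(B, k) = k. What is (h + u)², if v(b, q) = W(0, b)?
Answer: 324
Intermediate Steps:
v(b, q) = b
u = 7 (u = 3 + (-3 + 1)² = 3 + (-2)² = 3 + 4 = 7)
h = -25 (h = -5*4 - 5 = -20 - 5 = -25)
(h + u)² = (-25 + 7)² = (-18)² = 324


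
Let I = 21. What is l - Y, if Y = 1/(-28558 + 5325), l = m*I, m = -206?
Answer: -100505957/23233 ≈ -4326.0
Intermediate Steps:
l = -4326 (l = -206*21 = -4326)
Y = -1/23233 (Y = 1/(-23233) = -1/23233 ≈ -4.3042e-5)
l - Y = -4326 - 1*(-1/23233) = -4326 + 1/23233 = -100505957/23233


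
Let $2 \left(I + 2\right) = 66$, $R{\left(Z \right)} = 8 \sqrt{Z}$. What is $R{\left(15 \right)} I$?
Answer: $248 \sqrt{15} \approx 960.5$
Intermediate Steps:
$I = 31$ ($I = -2 + \frac{1}{2} \cdot 66 = -2 + 33 = 31$)
$R{\left(15 \right)} I = 8 \sqrt{15} \cdot 31 = 248 \sqrt{15}$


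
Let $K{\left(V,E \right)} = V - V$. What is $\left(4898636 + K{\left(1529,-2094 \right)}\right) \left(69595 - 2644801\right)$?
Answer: $-12614996819016$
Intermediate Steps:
$K{\left(V,E \right)} = 0$
$\left(4898636 + K{\left(1529,-2094 \right)}\right) \left(69595 - 2644801\right) = \left(4898636 + 0\right) \left(69595 - 2644801\right) = 4898636 \left(-2575206\right) = -12614996819016$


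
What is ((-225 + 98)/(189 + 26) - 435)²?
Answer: 8770697104/46225 ≈ 1.8974e+5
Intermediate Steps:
((-225 + 98)/(189 + 26) - 435)² = (-127/215 - 435)² = (-93652/215)² = 8770697104/46225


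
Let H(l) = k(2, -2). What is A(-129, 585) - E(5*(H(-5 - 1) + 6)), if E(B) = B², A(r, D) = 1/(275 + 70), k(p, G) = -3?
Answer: -77624/345 ≈ -225.00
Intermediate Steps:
A(r, D) = 1/345
H(l) = -3
A(-129, 585) - E(5*(H(-5 - 1) + 6)) = 1/345 - (5*(-3 + 6))² = 1/345 - (5*3)² = 1/345 - 1*15² = 1/345 - 1*225 = 1/345 - 225 = -77624/345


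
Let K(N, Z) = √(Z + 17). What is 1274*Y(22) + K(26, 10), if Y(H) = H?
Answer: 28028 + 3*√3 ≈ 28033.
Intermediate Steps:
K(N, Z) = √(17 + Z)
1274*Y(22) + K(26, 10) = 1274*22 + √(17 + 10) = 28028 + √27 = 28028 + 3*√3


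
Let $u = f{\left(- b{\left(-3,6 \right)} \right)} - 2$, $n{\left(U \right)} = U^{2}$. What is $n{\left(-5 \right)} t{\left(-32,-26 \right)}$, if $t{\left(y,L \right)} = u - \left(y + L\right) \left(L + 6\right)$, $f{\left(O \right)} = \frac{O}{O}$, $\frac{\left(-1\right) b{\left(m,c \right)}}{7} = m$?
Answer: $-29025$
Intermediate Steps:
$b{\left(m,c \right)} = - 7 m$
$f{\left(O \right)} = 1$
$u = -1$ ($u = 1 - 2 = -1$)
$t{\left(y,L \right)} = -1 - \left(6 + L\right) \left(L + y\right)$ ($t{\left(y,L \right)} = -1 - \left(y + L\right) \left(L + 6\right) = -1 - \left(L + y\right) \left(6 + L\right) = -1 - \left(6 + L\right) \left(L + y\right)$)
$n{\left(-5 \right)} t{\left(-32,-26 \right)} = \left(-5\right)^{2} \left(-1 - \left(-26\right)^{2} - -156 - -192 - \left(-26\right) \left(-32\right)\right) = 25 \left(-1 - 676 + 156 + 192 - 832\right) = 25 \left(-1161\right) = -29025$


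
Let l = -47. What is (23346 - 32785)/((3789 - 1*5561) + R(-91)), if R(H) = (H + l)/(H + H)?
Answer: 858949/161183 ≈ 5.3290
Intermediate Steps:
R(H) = (-47 + H)/(2*H) (R(H) = (H - 47)/(H + H) = (-47 + H)/((2*H)) = (-47 + H)*(1/(2*H)) = (-47 + H)/(2*H))
(23346 - 32785)/((3789 - 1*5561) + R(-91)) = (23346 - 32785)/((3789 - 1*5561) + (½)*(-47 - 91)/(-91)) = -9439/((3789 - 5561) + (½)*(-1/91)*(-138)) = -9439/(-1772 + 69/91) = -9439/(-161183/91) = -9439*(-91/161183) = 858949/161183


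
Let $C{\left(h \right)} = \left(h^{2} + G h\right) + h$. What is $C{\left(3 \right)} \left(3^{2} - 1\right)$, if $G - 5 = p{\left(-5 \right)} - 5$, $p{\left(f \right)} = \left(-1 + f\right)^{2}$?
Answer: $960$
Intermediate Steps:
$G = 36$ ($G = 5 - \left(5 - \left(-1 - 5\right)^{2}\right) = 5 - \left(5 - \left(-6\right)^{2}\right) = 5 + \left(36 - 5\right) = 5 + 31 = 36$)
$C{\left(h \right)} = h^{2} + 37 h$ ($C{\left(h \right)} = \left(h^{2} + 36 h\right) + h = h^{2} + 37 h$)
$C{\left(3 \right)} \left(3^{2} - 1\right) = 3 \left(37 + 3\right) \left(3^{2} - 1\right) = 3 \cdot 40 \left(9 - 1\right) = 120 \cdot 8 = 960$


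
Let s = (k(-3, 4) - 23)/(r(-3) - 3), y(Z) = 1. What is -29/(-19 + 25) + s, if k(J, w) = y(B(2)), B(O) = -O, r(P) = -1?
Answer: ⅔ ≈ 0.66667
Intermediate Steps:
k(J, w) = 1
s = 11/2 (s = (1 - 23)/(-1 - 3) = -22/(-4) = -22*(-¼) = 11/2 ≈ 5.5000)
-29/(-19 + 25) + s = -29/(-19 + 25) + 11/2 = -29/6 + 11/2 = ⅔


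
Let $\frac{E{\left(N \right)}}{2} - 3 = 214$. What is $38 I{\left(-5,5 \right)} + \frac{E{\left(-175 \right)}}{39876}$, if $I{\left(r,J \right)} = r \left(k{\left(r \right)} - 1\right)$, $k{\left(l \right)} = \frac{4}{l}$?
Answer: $\frac{6819013}{19938} \approx 342.01$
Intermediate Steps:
$E{\left(N \right)} = 434$ ($E{\left(N \right)} = 6 + 2 \cdot 214 = 6 + 428 = 434$)
$I{\left(r,J \right)} = r \left(-1 + \frac{4}{r}\right)$ ($I{\left(r,J \right)} = r \left(\frac{4}{r} - 1\right) = r \left(-1 + \frac{4}{r}\right)$)
$38 I{\left(-5,5 \right)} + \frac{E{\left(-175 \right)}}{39876} = 38 \left(4 - -5\right) + \frac{434}{39876} = 38 \left(4 + 5\right) + 434 \cdot \frac{1}{39876} = 38 \cdot 9 + \frac{217}{19938} = 342 + \frac{217}{19938} = \frac{6819013}{19938}$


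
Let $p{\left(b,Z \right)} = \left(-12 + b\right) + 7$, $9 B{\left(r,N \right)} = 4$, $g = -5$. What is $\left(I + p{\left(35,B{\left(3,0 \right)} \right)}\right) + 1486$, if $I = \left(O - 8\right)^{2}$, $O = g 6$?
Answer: $2960$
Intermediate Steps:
$B{\left(r,N \right)} = \frac{4}{9}$ ($B{\left(r,N \right)} = \frac{1}{9} \cdot 4 = \frac{4}{9}$)
$O = -30$ ($O = \left(-5\right) 6 = -30$)
$p{\left(b,Z \right)} = -5 + b$
$I = 1444$ ($I = \left(-30 - 8\right)^{2} = \left(-38\right)^{2} = 1444$)
$\left(I + p{\left(35,B{\left(3,0 \right)} \right)}\right) + 1486 = \left(1444 + \left(-5 + 35\right)\right) + 1486 = \left(1444 + 30\right) + 1486 = 1474 + 1486 = 2960$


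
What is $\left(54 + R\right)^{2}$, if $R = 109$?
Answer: $26569$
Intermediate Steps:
$\left(54 + R\right)^{2} = \left(54 + 109\right)^{2} = 163^{2} = 26569$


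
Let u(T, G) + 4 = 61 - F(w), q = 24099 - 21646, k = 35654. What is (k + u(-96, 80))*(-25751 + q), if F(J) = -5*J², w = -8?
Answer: -839450238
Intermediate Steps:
q = 2453
u(T, G) = 377 (u(T, G) = -4 + (61 - (-5)*(-8)²) = -4 + (61 - (-5)*64) = -4 + (61 - 1*(-320)) = -4 + (61 + 320) = -4 + 381 = 377)
(k + u(-96, 80))*(-25751 + q) = (35654 + 377)*(-25751 + 2453) = 36031*(-23298) = -839450238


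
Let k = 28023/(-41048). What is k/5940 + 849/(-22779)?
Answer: -7690587511/205707126240 ≈ -0.037386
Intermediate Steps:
k = -28023/41048 (k = 28023*(-1/41048) = -28023/41048 ≈ -0.68269)
k/5940 + 849/(-22779) = -28023/41048/5940 + 849/(-22779) = -28023/41048*1/5940 + 849*(-1/22779) = -9341/81275040 - 283/7593 = -7690587511/205707126240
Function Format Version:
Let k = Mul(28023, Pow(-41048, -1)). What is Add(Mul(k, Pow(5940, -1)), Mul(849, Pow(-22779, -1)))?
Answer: Rational(-7690587511, 205707126240) ≈ -0.037386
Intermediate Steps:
k = Rational(-28023, 41048) (k = Mul(28023, Rational(-1, 41048)) = Rational(-28023, 41048) ≈ -0.68269)
Add(Mul(k, Pow(5940, -1)), Mul(849, Pow(-22779, -1))) = Add(Mul(Rational(-28023, 41048), Pow(5940, -1)), Mul(849, Pow(-22779, -1))) = Add(Mul(Rational(-28023, 41048), Rational(1, 5940)), Mul(849, Rational(-1, 22779))) = Add(Rational(-9341, 81275040), Rational(-283, 7593)) = Rational(-7690587511, 205707126240)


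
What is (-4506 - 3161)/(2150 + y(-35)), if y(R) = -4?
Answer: -7667/2146 ≈ -3.5727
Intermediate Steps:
(-4506 - 3161)/(2150 + y(-35)) = (-4506 - 3161)/(2150 - 4) = -7667/2146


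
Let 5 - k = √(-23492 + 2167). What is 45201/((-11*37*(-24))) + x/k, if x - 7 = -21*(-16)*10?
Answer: 5378503/993080 + 481*I*√853/610 ≈ 5.416 + 23.03*I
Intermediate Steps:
x = 3367 (x = 7 - 21*(-16)*10 = 7 + 336*10 = 7 + 3360 = 3367)
k = 5 - 5*I*√853 (k = 5 - √(-23492 + 2167) = 5 - √(-21325) = 5 - 5*I*√853 ≈ 5.0 - 146.03*I)
45201/((-11*37*(-24))) + x/k = 45201/((-11*37*(-24))) + 3367/(5 - 5*I*√853) = 45201/((-407*(-24))) + 3367/(5 - 5*I*√853) = 45201/9768 + 3367/(5 - 5*I*√853) = 45201*(1/9768) + 3367/(5 - 5*I*√853) = 15067/3256 + 3367/(5 - 5*I*√853)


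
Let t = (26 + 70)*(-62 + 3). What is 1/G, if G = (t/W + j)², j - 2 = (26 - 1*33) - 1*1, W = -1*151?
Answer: 22801/22638564 ≈ 0.0010072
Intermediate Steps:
W = -151
j = -6 (j = 2 + ((26 - 1*33) - 1*1) = 2 + ((26 - 33) - 1) = 2 + (-7 - 1) = 2 - 8 = -6)
t = -5664 (t = 96*(-59) = -5664)
G = 22638564/22801 (G = (-5664/(-151) - 6)² = (-5664*(-1/151) - 6)² = (5664/151 - 6)² = (4758/151)² = 22638564/22801 ≈ 992.88)
1/G = 1/(22638564/22801) = 22801/22638564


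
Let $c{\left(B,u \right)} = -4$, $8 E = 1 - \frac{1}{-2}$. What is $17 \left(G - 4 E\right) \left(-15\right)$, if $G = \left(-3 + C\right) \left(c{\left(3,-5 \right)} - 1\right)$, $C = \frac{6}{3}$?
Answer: $- \frac{4335}{4} \approx -1083.8$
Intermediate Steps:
$E = \frac{3}{16}$ ($E = \frac{1 - \frac{1}{-2}}{8} = \frac{1 - - \frac{1}{2}}{8} = \frac{1 + \frac{1}{2}}{8} = \frac{1}{8} \cdot \frac{3}{2} = \frac{3}{16} \approx 0.1875$)
$C = 2$ ($C = 6 \cdot \frac{1}{3} = 2$)
$G = 5$ ($G = \left(-3 + 2\right) \left(-4 - 1\right) = \left(-1\right) \left(-5\right) = 5$)
$17 \left(G - 4 E\right) \left(-15\right) = 17 \left(5 - \frac{3}{4}\right) \left(-15\right) = 17 \cdot \frac{17}{4} \left(-15\right) = \frac{289}{4} \left(-15\right) = - \frac{4335}{4}$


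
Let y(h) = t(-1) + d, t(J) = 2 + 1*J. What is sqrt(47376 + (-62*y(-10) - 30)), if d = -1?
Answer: sqrt(47346) ≈ 217.59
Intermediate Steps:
t(J) = 2 + J
y(h) = 0 (y(h) = (2 - 1) - 1 = 1 - 1 = 0)
sqrt(47376 + (-62*y(-10) - 30)) = sqrt(47376 + (-62*0 - 30)) = sqrt(47376 + (0 - 30)) = sqrt(47376 - 30) = sqrt(47346)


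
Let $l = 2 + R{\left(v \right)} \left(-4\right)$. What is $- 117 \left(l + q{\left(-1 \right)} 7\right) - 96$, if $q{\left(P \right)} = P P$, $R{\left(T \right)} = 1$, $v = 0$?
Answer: $-681$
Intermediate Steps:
$q{\left(P \right)} = P^{2}$
$l = -2$ ($l = 2 + 1 \left(-4\right) = 2 - 4 = -2$)
$- 117 \left(l + q{\left(-1 \right)} 7\right) - 96 = - 117 \left(-2 + \left(-1\right)^{2} \cdot 7\right) - 96 = - 117 \left(-2 + 1 \cdot 7\right) - 96 = - 117 \left(-2 + 7\right) - 96 = \left(-117\right) 5 - 96 = -585 - 96 = -681$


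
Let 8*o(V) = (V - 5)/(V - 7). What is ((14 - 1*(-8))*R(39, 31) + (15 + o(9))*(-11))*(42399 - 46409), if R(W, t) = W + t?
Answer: -11005445/2 ≈ -5.5027e+6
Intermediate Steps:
o(V) = (-5 + V)/(8*(-7 + V)) (o(V) = ((V - 5)/(V - 7))/8 = ((-5 + V)/(-7 + V))/8 = (-5 + V)/(8*(-7 + V)))
((14 - 1*(-8))*R(39, 31) + (15 + o(9))*(-11))*(42399 - 46409) = ((14 - 1*(-8))*(39 + 31) + (15 + (-5 + 9)/(8*(-7 + 9)))*(-11))*(42399 - 46409) = ((14 + 8)*70 + (15 + (1/8)*4/2)*(-11))*(-4010) = (22*70 + (15 + (1/8)*(1/2)*4)*(-11))*(-4010) = (1540 + (15 + 1/4)*(-11))*(-4010) = (1540 + (61/4)*(-11))*(-4010) = (1540 - 671/4)*(-4010) = (5489/4)*(-4010) = -11005445/2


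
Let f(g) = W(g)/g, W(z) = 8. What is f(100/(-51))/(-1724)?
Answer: 51/21550 ≈ 0.0023666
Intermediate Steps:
f(g) = 8/g
f(100/(-51))/(-1724) = (8/((100/(-51))))/(-1724) = (8/((100*(-1/51))))*(-1/1724) = (8/(-100/51))*(-1/1724) = (8*(-51/100))*(-1/1724) = -102/25*(-1/1724) = 51/21550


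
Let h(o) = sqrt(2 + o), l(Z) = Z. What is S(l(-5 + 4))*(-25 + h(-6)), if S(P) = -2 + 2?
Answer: 0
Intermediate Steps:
S(P) = 0
S(l(-5 + 4))*(-25 + h(-6)) = 0*(-25 + sqrt(2 - 6)) = 0*(-25 + sqrt(-4)) = 0*(-25 + 2*I) = 0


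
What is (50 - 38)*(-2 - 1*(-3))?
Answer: 12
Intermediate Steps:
(50 - 38)*(-2 - 1*(-3)) = 12*(-2 + 3) = 12*1 = 12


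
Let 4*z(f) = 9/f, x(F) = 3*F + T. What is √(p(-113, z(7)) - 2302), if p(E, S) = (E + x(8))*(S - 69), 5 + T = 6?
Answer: 4*√11459/7 ≈ 61.170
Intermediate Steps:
T = 1 (T = -5 + 6 = 1)
x(F) = 1 + 3*F (x(F) = 3*F + 1 = 1 + 3*F)
z(f) = 9/(4*f) (z(f) = (9/f)/4 = 9/(4*f))
p(E, S) = (-69 + S)*(25 + E) (p(E, S) = (E + (1 + 3*8))*(S - 69) = (E + (1 + 24))*(-69 + S) = (E + 25)*(-69 + S) = (25 + E)*(-69 + S) = (-69 + S)*(25 + E))
√(p(-113, z(7)) - 2302) = √((-1725 - 69*(-113) + 25*((9/4)/7) - 1017/(4*7)) - 2302) = √((-1725 + 7797 + 25*((9/4)*(⅐)) - 1017/(4*7)) - 2302) = √((-1725 + 7797 + 25*(9/28) - 113*9/28) - 2302) = √((-1725 + 7797 + 225/28 - 1017/28) - 2302) = √(42306/7 - 2302) = √(26192/7) = 4*√11459/7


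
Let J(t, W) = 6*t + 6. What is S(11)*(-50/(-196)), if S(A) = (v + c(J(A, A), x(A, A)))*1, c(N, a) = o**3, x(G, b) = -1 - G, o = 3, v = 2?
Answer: 725/98 ≈ 7.3980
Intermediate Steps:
J(t, W) = 6 + 6*t
c(N, a) = 27 (c(N, a) = 3**3 = 27)
S(A) = 29 (S(A) = (2 + 27)*1 = 29*1 = 29)
S(11)*(-50/(-196)) = 29*(-50/(-196)) = 29*(-50*(-1/196)) = 29*(25/98) = 725/98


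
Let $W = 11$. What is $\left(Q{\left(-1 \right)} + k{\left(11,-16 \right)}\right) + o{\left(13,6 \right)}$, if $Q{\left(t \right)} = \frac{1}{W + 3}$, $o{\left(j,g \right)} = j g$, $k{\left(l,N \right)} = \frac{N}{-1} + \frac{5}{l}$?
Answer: $\frac{14557}{154} \approx 94.526$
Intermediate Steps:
$k{\left(l,N \right)} = - N + \frac{5}{l}$ ($k{\left(l,N \right)} = N \left(-1\right) + \frac{5}{l} = - N + \frac{5}{l}$)
$o{\left(j,g \right)} = g j$
$Q{\left(t \right)} = \frac{1}{14}$ ($Q{\left(t \right)} = \frac{1}{11 + 3} = \frac{1}{14}$)
$\left(Q{\left(-1 \right)} + k{\left(11,-16 \right)}\right) + o{\left(13,6 \right)} = \left(\frac{1}{14} + \left(\left(-1\right) \left(-16\right) + \frac{5}{11}\right)\right) + 6 \cdot 13 = \left(\frac{1}{14} + \left(16 + 5 \cdot \frac{1}{11}\right)\right) + 78 = \left(\frac{1}{14} + \left(16 + \frac{5}{11}\right)\right) + 78 = \left(\frac{1}{14} + \frac{181}{11}\right) + 78 = \frac{2545}{154} + 78 = \frac{14557}{154}$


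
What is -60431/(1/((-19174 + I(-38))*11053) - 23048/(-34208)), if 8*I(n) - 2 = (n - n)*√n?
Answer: -219050727194272260/2442252017531 ≈ -89692.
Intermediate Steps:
I(n) = ¼ (I(n) = ¼ + ((n - n)*√n)/8 = ¼ + (0*√n)/8 = ¼ + (⅛)*0 = ¼ + 0 = ¼)
-60431/(1/((-19174 + I(-38))*11053) - 23048/(-34208)) = -60431/(1/((-19174 + ¼)*11053) - 23048/(-34208)) = -60431/((1/11053)/(-76695/4) - 23048*(-1/34208)) = -60431/(-4/76695*1/11053 + 2881/4276) = -60431/(-4/847709835 + 2881/4276) = -60431/2442252017531/3624807254460 = -60431*3624807254460/2442252017531 = -219050727194272260/2442252017531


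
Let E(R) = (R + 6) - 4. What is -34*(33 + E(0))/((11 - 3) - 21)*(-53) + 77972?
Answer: 950566/13 ≈ 73121.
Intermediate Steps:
E(R) = 2 + R (E(R) = (6 + R) - 4 = 2 + R)
-34*(33 + E(0))/((11 - 3) - 21)*(-53) + 77972 = -34*(33 + (2 + 0))/((11 - 3) - 21)*(-53) + 77972 = -34*(33 + 2)/(8 - 21)*(-53) + 77972 = -1190/(-13)*(-53) + 77972 = -1190*(-1)/13*(-53) + 77972 = -34*(-35/13)*(-53) + 77972 = (1190/13)*(-53) + 77972 = -63070/13 + 77972 = 950566/13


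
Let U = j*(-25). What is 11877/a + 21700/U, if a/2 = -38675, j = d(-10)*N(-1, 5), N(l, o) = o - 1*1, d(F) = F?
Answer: 833309/38675 ≈ 21.546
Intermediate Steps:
N(l, o) = -1 + o (N(l, o) = o - 1 = -1 + o)
j = -40 (j = -10*(-1 + 5) = -10*4 = -40)
U = 1000 (U = -40*(-25) = 1000)
a = -77350 (a = 2*(-38675) = -77350)
11877/a + 21700/U = 11877/(-77350) + 21700/1000 = 11877*(-1/77350) + 21700*(1/1000) = -11877/77350 + 217/10 = 833309/38675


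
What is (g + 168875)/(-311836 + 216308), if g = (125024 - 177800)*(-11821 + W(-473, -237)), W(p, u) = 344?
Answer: -605879027/95528 ≈ -6342.4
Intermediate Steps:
g = 605710152 (g = (125024 - 177800)*(-11821 + 344) = -52776*(-11477) = 605710152)
(g + 168875)/(-311836 + 216308) = (605710152 + 168875)/(-311836 + 216308) = 605879027/(-95528) = 605879027*(-1/95528) = -605879027/95528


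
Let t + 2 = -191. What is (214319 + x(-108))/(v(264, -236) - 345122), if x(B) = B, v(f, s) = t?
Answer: -214211/345315 ≈ -0.62033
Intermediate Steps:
t = -193 (t = -2 - 191 = -193)
v(f, s) = -193
(214319 + x(-108))/(v(264, -236) - 345122) = (214319 - 108)/(-193 - 345122) = 214211/(-345315) = 214211*(-1/345315) = -214211/345315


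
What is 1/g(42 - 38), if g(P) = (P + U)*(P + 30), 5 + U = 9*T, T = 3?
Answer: 1/884 ≈ 0.0011312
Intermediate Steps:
U = 22 (U = -5 + 9*3 = -5 + 27 = 22)
g(P) = (22 + P)*(30 + P) (g(P) = (P + 22)*(P + 30) = (22 + P)*(30 + P))
1/g(42 - 38) = 1/(660 + (42 - 38)² + 52*(42 - 38)) = 1/(660 + 4² + 52*4) = 1/(660 + 16 + 208) = 1/884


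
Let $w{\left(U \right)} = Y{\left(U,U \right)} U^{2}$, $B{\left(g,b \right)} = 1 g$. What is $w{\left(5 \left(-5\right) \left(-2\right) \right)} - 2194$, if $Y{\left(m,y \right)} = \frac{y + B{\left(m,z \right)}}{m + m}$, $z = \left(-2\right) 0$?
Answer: $306$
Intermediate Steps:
$z = 0$
$B{\left(g,b \right)} = g$
$Y{\left(m,y \right)} = \frac{m + y}{2 m}$ ($Y{\left(m,y \right)} = \frac{y + m}{m + m} = \frac{m + y}{2 m}$)
$w{\left(U \right)} = U^{2}$ ($w{\left(U \right)} = \frac{U + U}{2 U} U^{2} = \frac{2 U}{2 U} U^{2} = 1 U^{2} = U^{2}$)
$w{\left(5 \left(-5\right) \left(-2\right) \right)} - 2194 = \left(5 \left(-5\right) \left(-2\right)\right)^{2} - 2194 = \left(\left(-25\right) \left(-2\right)\right)^{2} - 2194 = 50^{2} - 2194 = 2500 - 2194 = 306$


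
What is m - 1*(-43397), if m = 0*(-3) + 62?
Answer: 43459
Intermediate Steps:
m = 62 (m = 0 + 62 = 62)
m - 1*(-43397) = 62 - 1*(-43397) = 62 + 43397 = 43459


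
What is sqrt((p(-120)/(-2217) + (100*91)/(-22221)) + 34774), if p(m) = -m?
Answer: sqrt(1041891332848685106)/5473773 ≈ 186.48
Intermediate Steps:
sqrt((p(-120)/(-2217) + (100*91)/(-22221)) + 34774) = sqrt((-1*(-120)/(-2217) + (100*91)/(-22221)) + 34774) = sqrt((120*(-1/2217) + 9100*(-1/22221)) + 34774) = sqrt((-40/739 - 9100/22221) + 34774) = sqrt(-7613740/16421319 + 34774) = sqrt(571027333166/16421319) = sqrt(1041891332848685106)/5473773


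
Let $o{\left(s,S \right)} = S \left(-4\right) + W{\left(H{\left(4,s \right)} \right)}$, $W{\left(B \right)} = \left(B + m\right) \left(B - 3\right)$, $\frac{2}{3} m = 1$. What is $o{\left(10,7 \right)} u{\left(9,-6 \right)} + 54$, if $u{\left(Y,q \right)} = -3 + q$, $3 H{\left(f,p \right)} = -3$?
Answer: $324$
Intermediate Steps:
$m = \frac{3}{2}$ ($m = \frac{3}{2} \cdot 1 = \frac{3}{2} \approx 1.5$)
$H{\left(f,p \right)} = -1$ ($H{\left(f,p \right)} = \frac{1}{3} \left(-3\right) = -1$)
$W{\left(B \right)} = \left(-3 + B\right) \left(\frac{3}{2} + B\right)$ ($W{\left(B \right)} = \left(B + \frac{3}{2}\right) \left(B - 3\right) = \left(\frac{3}{2} + B\right) \left(-3 + B\right) = \left(-3 + B\right) \left(\frac{3}{2} + B\right)$)
$o{\left(s,S \right)} = -2 - 4 S$ ($o{\left(s,S \right)} = S \left(-4\right) - \left(3 - 1\right) = - 4 S + \left(- \frac{9}{2} + 1 + \frac{3}{2}\right) = - 4 S - 2 = -2 - 4 S$)
$o{\left(10,7 \right)} u{\left(9,-6 \right)} + 54 = \left(-2 - 28\right) \left(-3 - 6\right) + 54 = \left(-2 - 28\right) \left(-9\right) + 54 = \left(-30\right) \left(-9\right) + 54 = 270 + 54 = 324$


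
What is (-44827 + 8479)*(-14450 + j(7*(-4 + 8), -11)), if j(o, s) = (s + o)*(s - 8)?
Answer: 536969004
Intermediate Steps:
j(o, s) = (-8 + s)*(o + s) (j(o, s) = (o + s)*(-8 + s) = (-8 + s)*(o + s))
(-44827 + 8479)*(-14450 + j(7*(-4 + 8), -11)) = (-44827 + 8479)*(-14450 + ((-11)² - 56*(-4 + 8) - 8*(-11) + (7*(-4 + 8))*(-11))) = -36348*(-14450 + (121 - 56*4 + 88 + (7*4)*(-11))) = -36348*(-14450 + (121 - 8*28 + 88 + 28*(-11))) = -36348*(-14450 + (121 - 224 + 88 - 308)) = -36348*(-14450 - 323) = -36348*(-14773) = 536969004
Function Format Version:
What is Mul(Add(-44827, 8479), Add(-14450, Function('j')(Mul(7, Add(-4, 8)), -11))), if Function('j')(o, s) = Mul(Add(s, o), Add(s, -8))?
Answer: 536969004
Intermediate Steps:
Function('j')(o, s) = Mul(Add(-8, s), Add(o, s)) (Function('j')(o, s) = Mul(Add(o, s), Add(-8, s)) = Mul(Add(-8, s), Add(o, s)))
Mul(Add(-44827, 8479), Add(-14450, Function('j')(Mul(7, Add(-4, 8)), -11))) = Mul(Add(-44827, 8479), Add(-14450, Add(Pow(-11, 2), Mul(-8, Mul(7, Add(-4, 8))), Mul(-8, -11), Mul(Mul(7, Add(-4, 8)), -11)))) = Mul(-36348, Add(-14450, Add(121, Mul(-8, Mul(7, 4)), 88, Mul(Mul(7, 4), -11)))) = Mul(-36348, Add(-14450, Add(121, Mul(-8, 28), 88, Mul(28, -11)))) = Mul(-36348, Add(-14450, Add(121, -224, 88, -308))) = Mul(-36348, Add(-14450, -323)) = Mul(-36348, -14773) = 536969004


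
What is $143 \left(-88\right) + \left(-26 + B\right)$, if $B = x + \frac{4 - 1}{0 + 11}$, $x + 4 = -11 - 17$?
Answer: $- \frac{139059}{11} \approx -12642.0$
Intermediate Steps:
$x = -32$ ($x = -4 - 28 = -32$)
$B = - \frac{349}{11}$ ($B = -32 + \frac{4 - 1}{0 + 11} = -32 + \frac{3}{11} = - \frac{349}{11} \approx -31.727$)
$143 \left(-88\right) + \left(-26 + B\right) = 143 \left(-88\right) - \frac{635}{11} = -12584 - \frac{635}{11} = - \frac{139059}{11}$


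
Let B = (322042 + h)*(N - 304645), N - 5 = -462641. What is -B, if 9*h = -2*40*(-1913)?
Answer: 2341295054458/9 ≈ 2.6014e+11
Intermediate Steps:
N = -462636 (N = 5 - 462641 = -462636)
h = 153040/9 (h = (-2*40*(-1913))/9 = (-80*(-1913))/9 = (⅑)*153040 = 153040/9 ≈ 17004.)
B = -2341295054458/9 (B = (322042 + 153040/9)*(-462636 - 304645) = (3051418/9)*(-767281) = -2341295054458/9 ≈ -2.6014e+11)
-B = -1*(-2341295054458/9) = 2341295054458/9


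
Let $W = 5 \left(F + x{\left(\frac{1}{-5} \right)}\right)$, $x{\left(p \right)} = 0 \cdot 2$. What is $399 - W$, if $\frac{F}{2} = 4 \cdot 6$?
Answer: $159$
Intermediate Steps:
$F = 48$ ($F = 2 \cdot 4 \cdot 6 = 2 \cdot 24 = 48$)
$x{\left(p \right)} = 0$
$W = 240$ ($W = 5 \left(48 + 0\right) = 5 \cdot 48 = 240$)
$399 - W = 399 - 240 = 159$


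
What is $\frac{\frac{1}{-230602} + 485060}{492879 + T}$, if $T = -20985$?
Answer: $\frac{111855806119}{108819700188} \approx 1.0279$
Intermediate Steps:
$\frac{\frac{1}{-230602} + 485060}{492879 + T} = \frac{\frac{1}{-230602} + 485060}{492879 - 20985} = \frac{- \frac{1}{230602} + 485060}{471894} = \frac{111855806119}{230602} \cdot \frac{1}{471894} = \frac{111855806119}{108819700188}$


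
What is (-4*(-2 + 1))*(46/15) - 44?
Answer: -476/15 ≈ -31.733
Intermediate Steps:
(-4*(-2 + 1))*(46/15) - 44 = (-4*(-1))*(46*(1/15)) - 44 = 4*(46/15) - 44 = 184/15 - 44 = -476/15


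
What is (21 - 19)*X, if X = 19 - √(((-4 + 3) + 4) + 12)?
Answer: 38 - 2*√15 ≈ 30.254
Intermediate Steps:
X = 19 - √15 (X = 19 - √((-1 + 4) + 12) = 19 - √(3 + 12) = 19 - √15 ≈ 15.127)
(21 - 19)*X = (21 - 19)*(19 - √15) = 2*(19 - √15) = 38 - 2*√15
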